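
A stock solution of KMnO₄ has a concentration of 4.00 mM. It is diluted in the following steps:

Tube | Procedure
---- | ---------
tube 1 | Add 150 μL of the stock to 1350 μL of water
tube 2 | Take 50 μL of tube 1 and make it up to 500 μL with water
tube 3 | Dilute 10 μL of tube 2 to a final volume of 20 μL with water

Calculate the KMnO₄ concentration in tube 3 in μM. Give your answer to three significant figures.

Step 1: 150 μL + 1350 μL = 1500 μL total → factor 1500/150 = 10
Step 2: 50 μL brought to 500 μL → factor 500/50 = 10
Step 3: 10 μL brought to 20 μL → factor 20/10 = 2
Dilution factor through tube 3 = 10 × 10 × 2 = 200
[tube 3] = 4.00 mM / 200 = 0.02000 mM = 20.0 μM

20.0 μM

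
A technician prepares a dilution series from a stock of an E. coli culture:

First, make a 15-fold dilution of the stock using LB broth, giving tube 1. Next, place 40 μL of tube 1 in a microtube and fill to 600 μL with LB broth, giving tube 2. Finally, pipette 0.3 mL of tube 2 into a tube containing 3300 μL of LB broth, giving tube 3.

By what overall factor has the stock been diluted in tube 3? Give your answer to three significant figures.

2.70 × 10^3

Step 1: 15-fold → factor 15
Step 2: 40 μL brought to 600 μL → factor 600/40 = 15
Step 3: 0.3 mL + 3300 μL = 3.6 mL total → factor 3.6/0.3 = 12
Overall dilution factor = 15 × 15 × 12 = 2700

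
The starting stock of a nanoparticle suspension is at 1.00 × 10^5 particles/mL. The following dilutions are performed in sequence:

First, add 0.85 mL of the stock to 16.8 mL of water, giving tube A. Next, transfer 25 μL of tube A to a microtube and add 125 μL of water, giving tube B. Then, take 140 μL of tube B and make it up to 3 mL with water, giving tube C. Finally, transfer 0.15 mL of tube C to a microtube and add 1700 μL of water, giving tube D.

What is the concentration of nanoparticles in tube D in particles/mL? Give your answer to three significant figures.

3.04 particles/mL

Step 1: 0.85 mL + 16.8 mL = 17.65 mL total → factor 17.65/0.85 = 20.765
Step 2: 25 μL + 125 μL = 150 μL total → factor 150/25 = 6
Step 3: 140 μL brought to 3 mL → factor 3000/140 = 21.429
Step 4: 0.15 mL + 1700 μL = 1.85 mL total → factor 1.85/0.15 = 12.333
Overall dilution factor = 20.765 × 6 × 21.429 × 12.333 = 32927
Final = 1.00 × 10^5 particles/mL / 32927 = 3.04 particles/mL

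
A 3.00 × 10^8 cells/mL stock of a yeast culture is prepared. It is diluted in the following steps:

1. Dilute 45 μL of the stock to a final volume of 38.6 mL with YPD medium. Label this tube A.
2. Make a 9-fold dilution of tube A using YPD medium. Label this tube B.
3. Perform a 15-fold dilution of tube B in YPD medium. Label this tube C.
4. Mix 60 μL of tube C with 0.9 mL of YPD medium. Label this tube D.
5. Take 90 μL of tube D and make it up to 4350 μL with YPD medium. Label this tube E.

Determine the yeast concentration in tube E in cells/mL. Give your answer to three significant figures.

3.35 cells/mL

Step 1: 45 μL brought to 38.6 mL → factor 38600/45 = 857.78
Step 2: 9-fold → factor 9
Step 3: 15-fold → factor 15
Step 4: 60 μL + 0.9 mL = 960 μL total → factor 960/60 = 16
Step 5: 90 μL brought to 4350 μL → factor 4350/90 = 48.333
Overall dilution factor = 857.78 × 9 × 15 × 16 × 48.333 = 8.9552 × 10^7
Final = 3.00 × 10^8 cells/mL / 8.9552 × 10^7 = 3.35 cells/mL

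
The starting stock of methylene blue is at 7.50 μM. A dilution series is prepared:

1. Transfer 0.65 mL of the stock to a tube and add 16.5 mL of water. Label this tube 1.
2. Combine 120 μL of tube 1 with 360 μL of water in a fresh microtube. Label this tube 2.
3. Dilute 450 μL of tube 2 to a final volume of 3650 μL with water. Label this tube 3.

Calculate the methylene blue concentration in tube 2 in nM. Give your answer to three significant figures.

71.1 nM

Step 1: 0.65 mL + 16.5 mL = 17.15 mL total → factor 17.15/0.65 = 26.385
Step 2: 120 μL + 360 μL = 480 μL total → factor 480/120 = 4
Dilution factor through tube 2 = 26.385 × 4 = 105.54
[tube 2] = 7.50 μM / 105.54 = 0.07106 μM = 71.1 nM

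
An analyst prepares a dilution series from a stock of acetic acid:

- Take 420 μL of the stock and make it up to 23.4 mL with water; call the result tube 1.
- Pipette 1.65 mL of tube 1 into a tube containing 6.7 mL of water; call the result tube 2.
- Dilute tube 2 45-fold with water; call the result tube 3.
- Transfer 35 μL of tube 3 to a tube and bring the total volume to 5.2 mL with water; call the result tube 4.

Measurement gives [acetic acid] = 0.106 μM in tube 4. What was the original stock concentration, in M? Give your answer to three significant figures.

0.200 M

Step 1: 420 μL brought to 23.4 mL → factor 23400/420 = 55.714
Step 2: 1.65 mL + 6.7 mL = 8.35 mL total → factor 8.35/1.65 = 5.0606
Step 3: 45-fold → factor 45
Step 4: 35 μL brought to 5.2 mL → factor 5200/35 = 148.57
Overall dilution factor = 55.714 × 5.0606 × 45 × 148.57 = 1.885 × 10^6
Stock = 0.106 μM × 1.885 × 10^6 = 1.998 × 10^5 μM = 0.200 M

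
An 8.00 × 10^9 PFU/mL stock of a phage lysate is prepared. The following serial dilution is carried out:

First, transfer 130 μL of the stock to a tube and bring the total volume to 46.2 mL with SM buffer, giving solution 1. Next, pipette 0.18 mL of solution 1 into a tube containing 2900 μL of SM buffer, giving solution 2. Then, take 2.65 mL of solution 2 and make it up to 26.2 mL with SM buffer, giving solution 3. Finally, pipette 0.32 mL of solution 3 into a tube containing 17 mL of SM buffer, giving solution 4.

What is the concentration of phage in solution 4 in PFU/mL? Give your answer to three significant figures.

2.46 × 10^3 PFU/mL

Step 1: 130 μL brought to 46.2 mL → factor 46200/130 = 355.38
Step 2: 0.18 mL + 2900 μL = 3.08 mL total → factor 3.08/0.18 = 17.111
Step 3: 2.65 mL brought to 26.2 mL → factor 26.2/2.65 = 9.8868
Step 4: 0.32 mL + 17 mL = 17.32 mL total → factor 17.32/0.32 = 54.125
Overall dilution factor = 355.38 × 17.111 × 9.8868 × 54.125 = 3.2541 × 10^6
Final = 8.00 × 10^9 PFU/mL / 3.2541 × 10^6 = 2.46 × 10^3 PFU/mL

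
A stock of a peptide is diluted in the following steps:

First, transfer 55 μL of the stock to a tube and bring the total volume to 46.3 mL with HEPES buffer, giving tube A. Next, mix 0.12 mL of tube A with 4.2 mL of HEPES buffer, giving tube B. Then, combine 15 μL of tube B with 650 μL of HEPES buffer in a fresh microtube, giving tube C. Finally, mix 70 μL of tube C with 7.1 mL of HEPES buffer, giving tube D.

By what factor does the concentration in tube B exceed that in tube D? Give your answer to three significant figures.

4.54 × 10^3

Step 1: 55 μL brought to 46.3 mL → factor 46300/55 = 841.82
Step 2: 0.12 mL + 4.2 mL = 4.32 mL total → factor 4.32/0.12 = 36
Step 3: 15 μL + 650 μL = 665 μL total → factor 665/15 = 44.333
Step 4: 70 μL + 7.1 mL = 7170 μL total → factor 7170/70 = 102.43
Dilution factor to tube B = 30305; to tube D = 1.3762 × 10^8
[tube B]/[tube D] = (factor to tube D)/(factor to tube B) = 1.3762 × 10^8/30305 = 4.54 × 10^3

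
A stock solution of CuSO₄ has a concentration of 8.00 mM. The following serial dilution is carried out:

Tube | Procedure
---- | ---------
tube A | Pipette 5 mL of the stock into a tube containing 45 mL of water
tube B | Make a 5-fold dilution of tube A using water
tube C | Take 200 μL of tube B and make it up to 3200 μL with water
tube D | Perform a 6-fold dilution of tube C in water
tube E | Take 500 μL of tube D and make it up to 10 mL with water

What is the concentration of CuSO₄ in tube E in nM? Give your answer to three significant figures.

Step 1: 5 mL + 45 mL = 50 mL total → factor 50/5 = 10
Step 2: 5-fold → factor 5
Step 3: 200 μL brought to 3200 μL → factor 3200/200 = 16
Step 4: 6-fold → factor 6
Step 5: 500 μL brought to 10 mL → factor 10000/500 = 20
Overall dilution factor = 10 × 5 × 16 × 6 × 20 = 96000
Final = 8.00 mM / 96000 = 8.333 × 10^-5 mM = 83.3 nM

83.3 nM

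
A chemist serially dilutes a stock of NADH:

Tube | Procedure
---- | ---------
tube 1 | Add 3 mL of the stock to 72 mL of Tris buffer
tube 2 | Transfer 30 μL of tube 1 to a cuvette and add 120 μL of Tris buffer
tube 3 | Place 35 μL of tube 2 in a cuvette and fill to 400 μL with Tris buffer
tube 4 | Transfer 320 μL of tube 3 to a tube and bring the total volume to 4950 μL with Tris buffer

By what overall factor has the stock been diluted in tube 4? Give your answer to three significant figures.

2.21 × 10^4

Step 1: 3 mL + 72 mL = 75 mL total → factor 75/3 = 25
Step 2: 30 μL + 120 μL = 150 μL total → factor 150/30 = 5
Step 3: 35 μL brought to 400 μL → factor 400/35 = 11.429
Step 4: 320 μL brought to 4950 μL → factor 4950/320 = 15.469
Overall dilution factor = 25 × 5 × 11.429 × 15.469 = 22098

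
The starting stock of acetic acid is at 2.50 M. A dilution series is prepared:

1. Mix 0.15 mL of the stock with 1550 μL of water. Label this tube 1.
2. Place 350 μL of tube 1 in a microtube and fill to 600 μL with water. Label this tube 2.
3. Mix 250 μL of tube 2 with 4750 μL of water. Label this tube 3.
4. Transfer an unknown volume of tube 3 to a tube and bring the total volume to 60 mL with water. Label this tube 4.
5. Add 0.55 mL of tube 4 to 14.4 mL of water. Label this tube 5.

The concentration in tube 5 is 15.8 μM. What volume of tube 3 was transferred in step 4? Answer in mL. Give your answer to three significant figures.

4.01 mL

Step 1: 0.15 mL + 1550 μL = 1.7 mL total → factor 1.7/0.15 = 11.333
Step 2: 350 μL brought to 600 μL → factor 600/350 = 1.7143
Step 3: 250 μL + 4750 μL = 5000 μL total → factor 5000/250 = 20
Step 4: v brought to 60 mL → factor = 60 mL/v
Step 5: 0.55 mL + 14.4 mL = 14.95 mL total → factor 14.95/0.55 = 27.182
Product of known-step factors = 10562
Overall factor = 2.50 M / (15.8 μM) = 1.5823 × 10^5
Step-4 factor = 1.5823 × 10^5 / 10562 = 14.981
v = 60 mL / 14.981 = 4.01 mL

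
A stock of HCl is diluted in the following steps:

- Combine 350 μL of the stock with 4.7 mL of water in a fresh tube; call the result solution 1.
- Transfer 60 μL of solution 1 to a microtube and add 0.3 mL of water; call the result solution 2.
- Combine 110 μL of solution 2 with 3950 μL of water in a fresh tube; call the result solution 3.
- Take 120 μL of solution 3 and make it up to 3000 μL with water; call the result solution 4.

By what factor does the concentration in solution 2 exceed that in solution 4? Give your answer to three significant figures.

923

Step 1: 350 μL + 4.7 mL = 5050 μL total → factor 5050/350 = 14.429
Step 2: 60 μL + 0.3 mL = 360 μL total → factor 360/60 = 6
Step 3: 110 μL + 3950 μL = 4060 μL total → factor 4060/110 = 36.909
Step 4: 120 μL brought to 3000 μL → factor 3000/120 = 25
Dilution factor to solution 2 = 86.571; to solution 4 = 79882
[solution 2]/[solution 4] = (factor to solution 4)/(factor to solution 2) = 79882/86.571 = 923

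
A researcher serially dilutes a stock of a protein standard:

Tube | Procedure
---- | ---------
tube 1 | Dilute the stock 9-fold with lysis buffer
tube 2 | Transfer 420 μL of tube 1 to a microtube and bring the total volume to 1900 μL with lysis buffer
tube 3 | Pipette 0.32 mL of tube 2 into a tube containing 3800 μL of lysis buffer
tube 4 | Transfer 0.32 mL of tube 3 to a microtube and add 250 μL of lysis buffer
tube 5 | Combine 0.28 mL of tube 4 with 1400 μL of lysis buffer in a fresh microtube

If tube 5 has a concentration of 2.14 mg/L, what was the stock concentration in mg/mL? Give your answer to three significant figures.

Step 1: 9-fold → factor 9
Step 2: 420 μL brought to 1900 μL → factor 1900/420 = 4.5238
Step 3: 0.32 mL + 3800 μL = 4.12 mL total → factor 4.12/0.32 = 12.875
Step 4: 0.32 mL + 250 μL = 0.57 mL total → factor 0.57/0.32 = 1.7812
Step 5: 0.28 mL + 1400 μL = 1.68 mL total → factor 1.68/0.28 = 6
Overall dilution factor = 9 × 4.5238 × 12.875 × 1.7812 × 6 = 5602.3
Stock = 2.14 mg/L × 5602.3 = 1.199 × 10^4 mg/L = 12.0 mg/mL

12.0 mg/mL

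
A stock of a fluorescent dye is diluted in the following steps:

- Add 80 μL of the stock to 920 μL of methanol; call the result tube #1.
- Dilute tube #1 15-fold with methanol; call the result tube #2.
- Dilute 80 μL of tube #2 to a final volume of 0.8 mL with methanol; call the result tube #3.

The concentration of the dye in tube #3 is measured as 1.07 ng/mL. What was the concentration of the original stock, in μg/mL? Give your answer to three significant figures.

2.01 μg/mL

Step 1: 80 μL + 920 μL = 1000 μL total → factor 1000/80 = 12.5
Step 2: 15-fold → factor 15
Step 3: 80 μL brought to 0.8 mL → factor 800/80 = 10
Overall dilution factor = 12.5 × 15 × 10 = 1875
Stock = 1.07 ng/mL × 1875 = 2006 ng/mL = 2.01 μg/mL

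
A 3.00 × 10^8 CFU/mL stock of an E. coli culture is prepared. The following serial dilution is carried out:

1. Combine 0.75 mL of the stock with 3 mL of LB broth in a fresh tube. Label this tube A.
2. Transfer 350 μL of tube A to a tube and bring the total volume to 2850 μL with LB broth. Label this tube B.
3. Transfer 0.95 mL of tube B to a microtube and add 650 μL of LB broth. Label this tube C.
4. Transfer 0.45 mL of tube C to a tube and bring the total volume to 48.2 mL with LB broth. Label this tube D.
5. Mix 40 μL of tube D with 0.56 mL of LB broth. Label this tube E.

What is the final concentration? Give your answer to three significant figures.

2.72 × 10^3 CFU/mL

Step 1: 0.75 mL + 3 mL = 3.75 mL total → factor 3.75/0.75 = 5
Step 2: 350 μL brought to 2850 μL → factor 2850/350 = 8.1429
Step 3: 0.95 mL + 650 μL = 1.6 mL total → factor 1.6/0.95 = 1.6842
Step 4: 0.45 mL brought to 48.2 mL → factor 48.2/0.45 = 107.11
Step 5: 40 μL + 0.56 mL = 600 μL total → factor 600/40 = 15
Overall dilution factor = 5 × 8.1429 × 1.6842 × 107.11 × 15 = 1.1017 × 10^5
Final = 3.00 × 10^8 CFU/mL / 1.1017 × 10^5 = 2.72 × 10^3 CFU/mL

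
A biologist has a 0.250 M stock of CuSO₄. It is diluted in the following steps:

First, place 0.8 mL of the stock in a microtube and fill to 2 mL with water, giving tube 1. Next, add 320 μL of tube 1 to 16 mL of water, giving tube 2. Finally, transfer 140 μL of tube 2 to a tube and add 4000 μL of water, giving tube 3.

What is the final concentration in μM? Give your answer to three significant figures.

Step 1: 0.8 mL brought to 2 mL → factor 2/0.8 = 2.5
Step 2: 320 μL + 16 mL = 16320 μL total → factor 16320/320 = 51
Step 3: 140 μL + 4000 μL = 4140 μL total → factor 4140/140 = 29.571
Overall dilution factor = 2.5 × 51 × 29.571 = 3770.4
Final = 0.250 M / 3770.4 = 6.631 × 10^-5 M = 66.3 μM

66.3 μM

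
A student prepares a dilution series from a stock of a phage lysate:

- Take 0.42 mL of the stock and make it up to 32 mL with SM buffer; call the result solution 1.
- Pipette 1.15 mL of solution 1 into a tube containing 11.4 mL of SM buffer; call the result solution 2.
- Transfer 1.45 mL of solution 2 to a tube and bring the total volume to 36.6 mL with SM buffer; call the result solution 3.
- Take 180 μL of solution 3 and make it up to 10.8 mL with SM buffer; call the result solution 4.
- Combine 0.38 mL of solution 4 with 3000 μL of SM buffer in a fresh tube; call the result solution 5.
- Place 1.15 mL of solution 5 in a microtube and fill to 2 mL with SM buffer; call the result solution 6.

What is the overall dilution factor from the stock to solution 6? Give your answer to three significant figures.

1.95 × 10^7

Step 1: 0.42 mL brought to 32 mL → factor 32/0.42 = 76.19
Step 2: 1.15 mL + 11.4 mL = 12.55 mL total → factor 12.55/1.15 = 10.913
Step 3: 1.45 mL brought to 36.6 mL → factor 36.6/1.45 = 25.241
Step 4: 180 μL brought to 10.8 mL → factor 10800/180 = 60
Step 5: 0.38 mL + 3000 μL = 3.38 mL total → factor 3.38/0.38 = 8.8947
Step 6: 1.15 mL brought to 2 mL → factor 2/1.15 = 1.7391
Overall dilution factor = 76.19 × 10.913 × 25.241 × 60 × 8.8947 × 1.7391 = 1.9479 × 10^7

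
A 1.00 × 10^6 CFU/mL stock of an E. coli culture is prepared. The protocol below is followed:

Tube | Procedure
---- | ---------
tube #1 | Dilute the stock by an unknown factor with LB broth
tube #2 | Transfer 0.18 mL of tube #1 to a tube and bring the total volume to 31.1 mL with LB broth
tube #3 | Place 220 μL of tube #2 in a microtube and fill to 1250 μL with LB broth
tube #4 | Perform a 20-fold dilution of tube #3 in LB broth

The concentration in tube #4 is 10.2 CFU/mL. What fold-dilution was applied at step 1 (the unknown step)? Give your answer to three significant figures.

Step 1: unknown factor x
Step 2: 0.18 mL brought to 31.1 mL → factor 31.1/0.18 = 172.78
Step 3: 220 μL brought to 1250 μL → factor 1250/220 = 5.6818
Step 4: 20-fold → factor 20
Product of known-step factors = 19634
Overall factor = 1.00 × 10^6 CFU/mL / (10.2 CFU/mL) = 98039
x = 98039 / 19634 = 4.99

4.99-fold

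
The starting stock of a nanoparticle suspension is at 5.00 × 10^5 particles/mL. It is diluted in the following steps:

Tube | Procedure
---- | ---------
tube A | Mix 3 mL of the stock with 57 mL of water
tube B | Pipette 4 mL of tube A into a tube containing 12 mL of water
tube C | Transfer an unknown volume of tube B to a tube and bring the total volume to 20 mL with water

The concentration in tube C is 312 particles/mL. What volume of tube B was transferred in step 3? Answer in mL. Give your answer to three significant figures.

0.998 mL

Step 1: 3 mL + 57 mL = 60 mL total → factor 60/3 = 20
Step 2: 4 mL + 12 mL = 16 mL total → factor 16/4 = 4
Step 3: v brought to 20 mL → factor = 20 mL/v
Product of known-step factors = 80
Overall factor = 5.00 × 10^5 particles/mL / (312 particles/mL) = 1602.6
Step-3 factor = 1602.6 / 80 = 20.032
v = 20 mL / 20.032 = 0.998 mL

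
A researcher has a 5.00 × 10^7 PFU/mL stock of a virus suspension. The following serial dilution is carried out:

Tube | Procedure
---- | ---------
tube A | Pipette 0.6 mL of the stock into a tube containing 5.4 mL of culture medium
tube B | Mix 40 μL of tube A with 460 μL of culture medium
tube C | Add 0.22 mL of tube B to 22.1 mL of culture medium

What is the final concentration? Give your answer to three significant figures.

3.94 × 10^3 PFU/mL

Step 1: 0.6 mL + 5.4 mL = 6 mL total → factor 6/0.6 = 10
Step 2: 40 μL + 460 μL = 500 μL total → factor 500/40 = 12.5
Step 3: 0.22 mL + 22.1 mL = 22.32 mL total → factor 22.32/0.22 = 101.45
Overall dilution factor = 10 × 12.5 × 101.45 = 12682
Final = 5.00 × 10^7 PFU/mL / 12682 = 3.94 × 10^3 PFU/mL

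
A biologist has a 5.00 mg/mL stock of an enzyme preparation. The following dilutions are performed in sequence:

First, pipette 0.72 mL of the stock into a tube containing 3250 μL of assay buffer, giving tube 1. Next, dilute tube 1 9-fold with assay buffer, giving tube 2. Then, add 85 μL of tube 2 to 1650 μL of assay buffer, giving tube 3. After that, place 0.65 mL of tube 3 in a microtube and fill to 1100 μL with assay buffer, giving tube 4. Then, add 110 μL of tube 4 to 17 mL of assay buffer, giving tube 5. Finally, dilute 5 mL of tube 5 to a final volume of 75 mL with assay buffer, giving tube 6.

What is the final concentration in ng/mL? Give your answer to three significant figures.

Step 1: 0.72 mL + 3250 μL = 3.97 mL total → factor 3.97/0.72 = 5.5139
Step 2: 9-fold → factor 9
Step 3: 85 μL + 1650 μL = 1735 μL total → factor 1735/85 = 20.412
Step 4: 0.65 mL brought to 1100 μL → factor 1.1/0.65 = 1.6923
Step 5: 110 μL + 17 mL = 17110 μL total → factor 17110/110 = 155.55
Step 6: 5 mL brought to 75 mL → factor 75/5 = 15
Overall dilution factor = 5.5139 × 9 × 20.412 × 1.6923 × 155.55 × 15 = 3.9995 × 10^6
Final = 5.00 mg/mL / 3.9995 × 10^6 = 1.250 × 10^-6 mg/mL = 1.25 ng/mL

1.25 ng/mL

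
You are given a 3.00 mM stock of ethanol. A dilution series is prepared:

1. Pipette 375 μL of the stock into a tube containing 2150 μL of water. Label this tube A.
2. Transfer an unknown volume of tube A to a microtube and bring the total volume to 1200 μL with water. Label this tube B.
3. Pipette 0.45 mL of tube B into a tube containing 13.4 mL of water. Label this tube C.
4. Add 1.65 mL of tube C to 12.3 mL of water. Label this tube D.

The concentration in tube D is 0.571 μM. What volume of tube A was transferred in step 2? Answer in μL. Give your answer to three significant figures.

400 μL

Step 1: 375 μL + 2150 μL = 2525 μL total → factor 2525/375 = 6.7333
Step 2: v brought to 1200 μL → factor = 1200 μL/v
Step 3: 0.45 mL + 13.4 mL = 13.85 mL total → factor 13.85/0.45 = 30.778
Step 4: 1.65 mL + 12.3 mL = 13.95 mL total → factor 13.95/1.65 = 8.4545
Product of known-step factors = 1752.1
Overall factor = 3.00 mM / (0.571 μM) = 5253.9
Step-2 factor = 5253.9 / 1752.1 = 2.9987
v = 1200 μL / 2.9987 = 400 μL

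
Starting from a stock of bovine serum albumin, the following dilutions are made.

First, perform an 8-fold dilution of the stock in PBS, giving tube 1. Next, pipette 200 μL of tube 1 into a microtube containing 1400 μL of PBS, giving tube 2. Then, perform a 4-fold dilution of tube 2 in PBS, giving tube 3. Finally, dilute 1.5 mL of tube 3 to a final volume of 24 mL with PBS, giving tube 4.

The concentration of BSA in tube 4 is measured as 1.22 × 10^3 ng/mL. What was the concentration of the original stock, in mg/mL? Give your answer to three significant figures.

5.00 mg/mL

Step 1: 8-fold → factor 8
Step 2: 200 μL + 1400 μL = 1600 μL total → factor 1600/200 = 8
Step 3: 4-fold → factor 4
Step 4: 1.5 mL brought to 24 mL → factor 24/1.5 = 16
Overall dilution factor = 8 × 8 × 4 × 16 = 4096
Stock = 1.22 × 10^3 ng/mL × 4096 = 4.997 × 10^6 ng/mL = 5.00 mg/mL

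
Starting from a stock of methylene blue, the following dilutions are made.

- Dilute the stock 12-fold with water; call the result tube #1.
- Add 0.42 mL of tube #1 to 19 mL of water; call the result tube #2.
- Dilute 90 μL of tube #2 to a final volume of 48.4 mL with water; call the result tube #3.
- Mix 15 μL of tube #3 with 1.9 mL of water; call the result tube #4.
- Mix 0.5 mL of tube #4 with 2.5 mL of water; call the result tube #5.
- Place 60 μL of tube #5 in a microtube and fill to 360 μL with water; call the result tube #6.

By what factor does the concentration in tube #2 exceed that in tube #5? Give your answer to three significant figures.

4.12 × 10^5

Step 1: 12-fold → factor 12
Step 2: 0.42 mL + 19 mL = 19.42 mL total → factor 19.42/0.42 = 46.238
Step 3: 90 μL brought to 48.4 mL → factor 48400/90 = 537.78
Step 4: 15 μL + 1.9 mL = 1915 μL total → factor 1915/15 = 127.67
Step 5: 0.5 mL + 2.5 mL = 3 mL total → factor 3/0.5 = 6
Dilution factor to tube #2 = 554.86; to tube #5 = 2.2857 × 10^8
[tube #2]/[tube #5] = (factor to tube #5)/(factor to tube #2) = 2.2857 × 10^8/554.86 = 4.12 × 10^5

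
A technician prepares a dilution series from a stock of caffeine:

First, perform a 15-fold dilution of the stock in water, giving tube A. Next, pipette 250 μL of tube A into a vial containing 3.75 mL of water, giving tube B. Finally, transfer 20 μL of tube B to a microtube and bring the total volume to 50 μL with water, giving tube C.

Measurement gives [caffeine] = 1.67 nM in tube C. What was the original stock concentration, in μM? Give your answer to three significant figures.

Step 1: 15-fold → factor 15
Step 2: 250 μL + 3.75 mL = 4000 μL total → factor 4000/250 = 16
Step 3: 20 μL brought to 50 μL → factor 50/20 = 2.5
Overall dilution factor = 15 × 16 × 2.5 = 600
Stock = 1.67 nM × 600 = 1002 nM = 1.00 μM

1.00 μM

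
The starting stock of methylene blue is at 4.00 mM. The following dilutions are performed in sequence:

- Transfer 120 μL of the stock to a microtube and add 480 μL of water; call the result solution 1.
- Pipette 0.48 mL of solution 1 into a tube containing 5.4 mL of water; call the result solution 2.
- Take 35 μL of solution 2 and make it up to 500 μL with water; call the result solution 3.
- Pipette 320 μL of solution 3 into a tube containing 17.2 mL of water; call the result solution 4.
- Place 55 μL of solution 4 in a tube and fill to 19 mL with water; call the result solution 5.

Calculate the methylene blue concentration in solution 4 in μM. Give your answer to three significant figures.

Step 1: 120 μL + 480 μL = 600 μL total → factor 600/120 = 5
Step 2: 0.48 mL + 5.4 mL = 5.88 mL total → factor 5.88/0.48 = 12.25
Step 3: 35 μL brought to 500 μL → factor 500/35 = 14.286
Step 4: 320 μL + 17.2 mL = 17520 μL total → factor 17520/320 = 54.75
Dilution factor through solution 4 = 5 × 12.25 × 14.286 × 54.75 = 47906
[solution 4] = 4.00 mM / 47906 = 8.350 × 10^-5 mM = 0.0835 μM

0.0835 μM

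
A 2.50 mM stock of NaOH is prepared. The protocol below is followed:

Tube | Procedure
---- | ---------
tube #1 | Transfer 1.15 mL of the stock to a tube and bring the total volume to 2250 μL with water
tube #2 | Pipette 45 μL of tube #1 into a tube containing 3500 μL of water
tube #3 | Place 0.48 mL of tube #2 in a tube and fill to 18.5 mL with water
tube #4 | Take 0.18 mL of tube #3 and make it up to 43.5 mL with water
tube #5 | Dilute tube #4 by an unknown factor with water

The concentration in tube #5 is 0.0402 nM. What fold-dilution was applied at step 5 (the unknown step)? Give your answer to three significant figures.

43.3-fold

Step 1: 1.15 mL brought to 2250 μL → factor 2.25/1.15 = 1.9565
Step 2: 45 μL + 3500 μL = 3545 μL total → factor 3545/45 = 78.778
Step 3: 0.48 mL brought to 18.5 mL → factor 18.5/0.48 = 38.542
Step 4: 0.18 mL brought to 43.5 mL → factor 43.5/0.18 = 241.67
Step 5: unknown factor x
Product of known-step factors = 1.4356 × 10^6
Overall factor = 2.50 mM / (0.0402 nM) = 6.2189 × 10^7
x = 6.2189 × 10^7 / 1.4356 × 10^6 = 43.3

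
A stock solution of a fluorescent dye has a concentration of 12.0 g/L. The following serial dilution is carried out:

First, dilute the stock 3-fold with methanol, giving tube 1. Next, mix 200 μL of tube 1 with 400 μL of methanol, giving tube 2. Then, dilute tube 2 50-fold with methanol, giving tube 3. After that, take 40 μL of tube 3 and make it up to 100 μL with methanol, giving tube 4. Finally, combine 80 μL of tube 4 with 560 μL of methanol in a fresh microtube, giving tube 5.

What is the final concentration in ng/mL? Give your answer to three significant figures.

1.33 × 10^3 ng/mL

Step 1: 3-fold → factor 3
Step 2: 200 μL + 400 μL = 600 μL total → factor 600/200 = 3
Step 3: 50-fold → factor 50
Step 4: 40 μL brought to 100 μL → factor 100/40 = 2.5
Step 5: 80 μL + 560 μL = 640 μL total → factor 640/80 = 8
Overall dilution factor = 3 × 3 × 50 × 2.5 × 8 = 9000
Final = 12.0 g/L / 9000 = 0.001333 g/L = 1.33 × 10^3 ng/mL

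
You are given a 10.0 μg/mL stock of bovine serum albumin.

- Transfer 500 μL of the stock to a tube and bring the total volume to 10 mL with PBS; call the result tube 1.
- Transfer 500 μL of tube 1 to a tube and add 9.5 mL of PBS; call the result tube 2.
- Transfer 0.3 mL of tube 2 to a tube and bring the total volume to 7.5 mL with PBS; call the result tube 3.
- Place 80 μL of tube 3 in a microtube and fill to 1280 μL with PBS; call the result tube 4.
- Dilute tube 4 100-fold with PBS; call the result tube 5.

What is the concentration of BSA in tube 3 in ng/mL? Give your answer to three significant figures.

1.00 ng/mL

Step 1: 500 μL brought to 10 mL → factor 10000/500 = 20
Step 2: 500 μL + 9.5 mL = 10000 μL total → factor 10000/500 = 20
Step 3: 0.3 mL brought to 7.5 mL → factor 7.5/0.3 = 25
Dilution factor through tube 3 = 20 × 20 × 25 = 10000
[tube 3] = 10.0 μg/mL / 10000 = 0.001000 μg/mL = 1.00 ng/mL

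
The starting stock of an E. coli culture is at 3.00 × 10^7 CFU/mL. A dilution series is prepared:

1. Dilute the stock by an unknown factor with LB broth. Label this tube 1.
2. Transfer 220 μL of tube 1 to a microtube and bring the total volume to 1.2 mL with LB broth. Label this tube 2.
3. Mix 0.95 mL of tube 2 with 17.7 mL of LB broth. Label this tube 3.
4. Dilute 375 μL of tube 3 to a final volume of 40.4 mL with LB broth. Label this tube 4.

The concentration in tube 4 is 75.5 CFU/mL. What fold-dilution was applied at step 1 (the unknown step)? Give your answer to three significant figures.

Step 1: unknown factor x
Step 2: 220 μL brought to 1.2 mL → factor 1200/220 = 5.4545
Step 3: 0.95 mL + 17.7 mL = 18.65 mL total → factor 18.65/0.95 = 19.632
Step 4: 375 μL brought to 40.4 mL → factor 40400/375 = 107.73
Product of known-step factors = 11536
Overall factor = 3.00 × 10^7 CFU/mL / (75.5 CFU/mL) = 3.9735 × 10^5
x = 3.9735 × 10^5 / 11536 = 34.4

34.4-fold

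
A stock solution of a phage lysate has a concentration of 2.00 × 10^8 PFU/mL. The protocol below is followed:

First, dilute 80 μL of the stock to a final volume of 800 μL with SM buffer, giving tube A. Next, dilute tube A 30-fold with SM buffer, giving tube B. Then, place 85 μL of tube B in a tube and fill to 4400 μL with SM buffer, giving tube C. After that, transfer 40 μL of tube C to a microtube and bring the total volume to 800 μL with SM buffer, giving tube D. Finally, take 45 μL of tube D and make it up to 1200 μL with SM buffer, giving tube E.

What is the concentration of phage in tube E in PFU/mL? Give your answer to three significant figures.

24.1 PFU/mL

Step 1: 80 μL brought to 800 μL → factor 800/80 = 10
Step 2: 30-fold → factor 30
Step 3: 85 μL brought to 4400 μL → factor 4400/85 = 51.765
Step 4: 40 μL brought to 800 μL → factor 800/40 = 20
Step 5: 45 μL brought to 1200 μL → factor 1200/45 = 26.667
Overall dilution factor = 10 × 30 × 51.765 × 20 × 26.667 = 8.2824 × 10^6
Final = 2.00 × 10^8 PFU/mL / 8.2824 × 10^6 = 24.1 PFU/mL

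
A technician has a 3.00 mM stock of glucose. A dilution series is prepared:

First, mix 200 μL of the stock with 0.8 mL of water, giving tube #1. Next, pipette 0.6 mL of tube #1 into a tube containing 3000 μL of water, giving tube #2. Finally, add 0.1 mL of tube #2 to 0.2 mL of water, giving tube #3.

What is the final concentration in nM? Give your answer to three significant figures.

Step 1: 200 μL + 0.8 mL = 1000 μL total → factor 1000/200 = 5
Step 2: 0.6 mL + 3000 μL = 3.6 mL total → factor 3.6/0.6 = 6
Step 3: 0.1 mL + 0.2 mL = 0.3 mL total → factor 0.3/0.1 = 3
Overall dilution factor = 5 × 6 × 3 = 90
Final = 3.00 mM / 90 = 0.03333 mM = 3.33 × 10^4 nM

3.33 × 10^4 nM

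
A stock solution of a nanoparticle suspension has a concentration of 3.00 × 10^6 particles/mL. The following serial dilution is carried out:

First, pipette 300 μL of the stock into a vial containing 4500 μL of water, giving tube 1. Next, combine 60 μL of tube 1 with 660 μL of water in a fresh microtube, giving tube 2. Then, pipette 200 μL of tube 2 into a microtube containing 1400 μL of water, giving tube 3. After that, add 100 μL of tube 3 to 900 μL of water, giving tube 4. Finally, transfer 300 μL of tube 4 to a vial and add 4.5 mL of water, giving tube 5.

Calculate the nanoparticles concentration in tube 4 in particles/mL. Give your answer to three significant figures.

Step 1: 300 μL + 4500 μL = 4800 μL total → factor 4800/300 = 16
Step 2: 60 μL + 660 μL = 720 μL total → factor 720/60 = 12
Step 3: 200 μL + 1400 μL = 1600 μL total → factor 1600/200 = 8
Step 4: 100 μL + 900 μL = 1000 μL total → factor 1000/100 = 10
Dilution factor through tube 4 = 16 × 12 × 8 × 10 = 15360
[tube 4] = 3.00 × 10^6 particles/mL / 15360 = 195 particles/mL

195 particles/mL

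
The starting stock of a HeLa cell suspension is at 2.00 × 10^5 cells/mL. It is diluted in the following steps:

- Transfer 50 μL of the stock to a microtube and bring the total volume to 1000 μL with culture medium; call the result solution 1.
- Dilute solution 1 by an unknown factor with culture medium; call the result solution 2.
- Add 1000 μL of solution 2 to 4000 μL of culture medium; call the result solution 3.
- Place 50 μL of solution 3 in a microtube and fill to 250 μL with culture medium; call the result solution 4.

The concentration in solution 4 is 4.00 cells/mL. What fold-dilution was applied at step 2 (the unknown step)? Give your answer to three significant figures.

Step 1: 50 μL brought to 1000 μL → factor 1000/50 = 20
Step 2: unknown factor x
Step 3: 1000 μL + 4000 μL = 5000 μL total → factor 5000/1000 = 5
Step 4: 50 μL brought to 250 μL → factor 250/50 = 5
Product of known-step factors = 500
Overall factor = 2.00 × 10^5 cells/mL / (4.00 cells/mL) = 50000
x = 50000 / 500 = 100

100-fold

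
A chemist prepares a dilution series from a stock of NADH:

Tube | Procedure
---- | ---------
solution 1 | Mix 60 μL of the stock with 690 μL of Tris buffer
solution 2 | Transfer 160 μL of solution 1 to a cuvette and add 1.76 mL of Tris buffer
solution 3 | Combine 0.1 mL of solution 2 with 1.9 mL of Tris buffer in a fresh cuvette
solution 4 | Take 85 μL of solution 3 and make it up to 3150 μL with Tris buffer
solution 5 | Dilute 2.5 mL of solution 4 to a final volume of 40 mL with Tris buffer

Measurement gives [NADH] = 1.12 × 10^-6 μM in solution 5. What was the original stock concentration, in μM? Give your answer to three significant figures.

Step 1: 60 μL + 690 μL = 750 μL total → factor 750/60 = 12.5
Step 2: 160 μL + 1.76 mL = 1920 μL total → factor 1920/160 = 12
Step 3: 0.1 mL + 1.9 mL = 2 mL total → factor 2/0.1 = 20
Step 4: 85 μL brought to 3150 μL → factor 3150/85 = 37.059
Step 5: 2.5 mL brought to 40 mL → factor 40/2.5 = 16
Overall dilution factor = 12.5 × 12 × 20 × 37.059 × 16 = 1.7788 × 10^6
Stock = 1.12 × 10^-6 μM × 1.7788 × 10^6 = 1.99 μM

1.99 μM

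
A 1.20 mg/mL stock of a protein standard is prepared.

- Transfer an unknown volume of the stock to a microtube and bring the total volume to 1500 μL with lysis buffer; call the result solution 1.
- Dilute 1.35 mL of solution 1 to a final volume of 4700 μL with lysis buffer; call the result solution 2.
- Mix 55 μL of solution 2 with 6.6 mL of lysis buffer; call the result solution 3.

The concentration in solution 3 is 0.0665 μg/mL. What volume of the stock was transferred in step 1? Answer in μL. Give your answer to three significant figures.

Step 1: v brought to 1500 μL → factor = 1500 μL/v
Step 2: 1.35 mL brought to 4700 μL → factor 4.7/1.35 = 3.4815
Step 3: 55 μL + 6.6 mL = 6655 μL total → factor 6655/55 = 121
Product of known-step factors = 421.26
Overall factor = 1.20 mg/mL / (0.0665 μg/mL) = 18045
Step-1 factor = 18045 / 421.26 = 42.836
v = 1500 μL / 42.836 = 35.0 μL

35.0 μL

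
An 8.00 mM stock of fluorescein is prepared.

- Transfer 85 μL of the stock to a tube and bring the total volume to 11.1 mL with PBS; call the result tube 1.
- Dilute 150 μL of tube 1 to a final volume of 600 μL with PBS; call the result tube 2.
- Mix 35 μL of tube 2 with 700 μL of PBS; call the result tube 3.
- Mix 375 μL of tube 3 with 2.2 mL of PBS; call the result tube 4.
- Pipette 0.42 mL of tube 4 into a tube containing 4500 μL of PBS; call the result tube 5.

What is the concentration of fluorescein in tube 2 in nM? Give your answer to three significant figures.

Step 1: 85 μL brought to 11.1 mL → factor 11100/85 = 130.59
Step 2: 150 μL brought to 600 μL → factor 600/150 = 4
Dilution factor through tube 2 = 130.59 × 4 = 522.35
[tube 2] = 8.00 mM / 522.35 = 0.01532 mM = 1.53 × 10^4 nM

1.53 × 10^4 nM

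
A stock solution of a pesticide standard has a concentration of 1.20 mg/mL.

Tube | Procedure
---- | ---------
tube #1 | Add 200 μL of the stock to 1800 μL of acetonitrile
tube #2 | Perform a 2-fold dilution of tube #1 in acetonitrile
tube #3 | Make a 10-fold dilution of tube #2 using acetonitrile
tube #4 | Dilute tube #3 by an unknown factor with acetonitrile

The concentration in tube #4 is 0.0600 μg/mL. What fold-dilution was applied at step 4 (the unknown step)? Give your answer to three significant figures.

Step 1: 200 μL + 1800 μL = 2000 μL total → factor 2000/200 = 10
Step 2: 2-fold → factor 2
Step 3: 10-fold → factor 10
Step 4: unknown factor x
Product of known-step factors = 200
Overall factor = 1.20 mg/mL / (0.0600 μg/mL) = 20000
x = 20000 / 200 = 100

100-fold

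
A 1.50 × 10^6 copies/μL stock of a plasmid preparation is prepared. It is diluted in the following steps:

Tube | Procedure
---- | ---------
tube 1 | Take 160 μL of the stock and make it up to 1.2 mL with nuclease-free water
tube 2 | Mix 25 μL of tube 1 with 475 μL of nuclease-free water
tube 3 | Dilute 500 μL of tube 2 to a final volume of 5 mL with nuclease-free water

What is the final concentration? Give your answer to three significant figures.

1.00 × 10^3 copies/μL

Step 1: 160 μL brought to 1.2 mL → factor 1200/160 = 7.5
Step 2: 25 μL + 475 μL = 500 μL total → factor 500/25 = 20
Step 3: 500 μL brought to 5 mL → factor 5000/500 = 10
Overall dilution factor = 7.5 × 20 × 10 = 1500
Final = 1.50 × 10^6 copies/μL / 1500 = 1.00 × 10^3 copies/μL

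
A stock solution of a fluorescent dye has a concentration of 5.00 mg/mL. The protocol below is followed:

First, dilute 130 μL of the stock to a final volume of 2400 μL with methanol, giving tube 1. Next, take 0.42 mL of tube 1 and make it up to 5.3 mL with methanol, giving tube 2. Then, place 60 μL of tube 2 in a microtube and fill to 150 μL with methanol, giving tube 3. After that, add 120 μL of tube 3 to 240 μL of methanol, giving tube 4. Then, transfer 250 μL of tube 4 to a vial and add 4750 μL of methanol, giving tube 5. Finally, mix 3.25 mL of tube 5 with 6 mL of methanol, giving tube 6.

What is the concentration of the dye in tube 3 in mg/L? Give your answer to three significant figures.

Step 1: 130 μL brought to 2400 μL → factor 2400/130 = 18.462
Step 2: 0.42 mL brought to 5.3 mL → factor 5.3/0.42 = 12.619
Step 3: 60 μL brought to 150 μL → factor 150/60 = 2.5
Dilution factor through tube 3 = 18.462 × 12.619 × 2.5 = 582.42
[tube 3] = 5.00 mg/mL / 582.42 = 0.008585 mg/mL = 8.58 mg/L

8.58 mg/L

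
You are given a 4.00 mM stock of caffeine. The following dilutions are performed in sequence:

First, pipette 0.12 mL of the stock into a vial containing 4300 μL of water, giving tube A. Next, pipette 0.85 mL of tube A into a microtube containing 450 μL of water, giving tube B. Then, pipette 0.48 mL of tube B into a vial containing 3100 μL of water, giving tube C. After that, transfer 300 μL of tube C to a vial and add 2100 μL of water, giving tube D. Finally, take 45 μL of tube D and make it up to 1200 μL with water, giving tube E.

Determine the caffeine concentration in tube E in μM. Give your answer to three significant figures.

0.0446 μM

Step 1: 0.12 mL + 4300 μL = 4.42 mL total → factor 4.42/0.12 = 36.833
Step 2: 0.85 mL + 450 μL = 1.3 mL total → factor 1.3/0.85 = 1.5294
Step 3: 0.48 mL + 3100 μL = 3.58 mL total → factor 3.58/0.48 = 7.4583
Step 4: 300 μL + 2100 μL = 2400 μL total → factor 2400/300 = 8
Step 5: 45 μL brought to 1200 μL → factor 1200/45 = 26.667
Overall dilution factor = 36.833 × 1.5294 × 7.4583 × 8 × 26.667 = 89633
Final = 4.00 mM / 89633 = 4.463 × 10^-5 mM = 0.0446 μM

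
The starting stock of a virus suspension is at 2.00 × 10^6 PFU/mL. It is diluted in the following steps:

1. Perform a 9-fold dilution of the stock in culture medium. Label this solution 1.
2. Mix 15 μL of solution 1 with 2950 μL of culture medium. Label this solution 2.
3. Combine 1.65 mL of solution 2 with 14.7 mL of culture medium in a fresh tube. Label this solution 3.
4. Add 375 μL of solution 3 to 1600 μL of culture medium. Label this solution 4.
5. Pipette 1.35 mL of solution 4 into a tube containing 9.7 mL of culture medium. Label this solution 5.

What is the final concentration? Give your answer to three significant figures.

Step 1: 9-fold → factor 9
Step 2: 15 μL + 2950 μL = 2965 μL total → factor 2965/15 = 197.67
Step 3: 1.65 mL + 14.7 mL = 16.35 mL total → factor 16.35/1.65 = 9.9091
Step 4: 375 μL + 1600 μL = 1975 μL total → factor 1975/375 = 5.2667
Step 5: 1.35 mL + 9.7 mL = 11.05 mL total → factor 11.05/1.35 = 8.1852
Overall dilution factor = 9 × 197.67 × 9.9091 × 5.2667 × 8.1852 = 7.5993 × 10^5
Final = 2.00 × 10^6 PFU/mL / 7.5993 × 10^5 = 2.63 PFU/mL

2.63 PFU/mL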